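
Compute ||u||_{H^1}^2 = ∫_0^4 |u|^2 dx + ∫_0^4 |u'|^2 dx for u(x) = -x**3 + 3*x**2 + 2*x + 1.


||u||_{H^1}^2 = 43796/105

The H^1 norm (squared) on an interval (0, L) is
  ||u||_{H^1}^2 = ∫_0^L u(x)^2 dx + ∫_0^L u'(x)^2 dx.
Compute u'(x) = -3*x**2 + 6*x + 2.
Then u(x)^2 = x**6 - 6*x**5 + 5*x**4 + 10*x**3 + 10*x**2 + 4*x + 1 and u'(x)^2 = 9*x**4 - 36*x**3 + 24*x**2 + 24*x + 4.
Integrate each monomial from 0 to 4 using ∫_0^4 c·x^n dx = c·4^(n+1)/(n+1):
  ∫_0^4 u(x)^2 dx = ∫_0^4 (x^6 - 6*x^5 + 5*x^4 + 10*x^3 + 10*x^2 + 4*x + 1) dx. Term by term:
    ∫_0^4 x^6 dx = 16384/7;  ∫_0^4 -6*x^5 dx = -4096;  ∫_0^4 5*x^4 dx = 1024;
    ∫_0^4 10*x^3 dx = 640;  ∫_0^4 10*x^2 dx = 640/3;  ∫_0^4 4*x dx = 32;
    ∫_0^4 1 dx = 4.
  Sum: 16384/7 − 4096 + 1024 + 640 + 640/3 + 32 + 4 = 3316/21.
  ∫_0^4 u'(x)^2 dx = ∫_0^4 (9*x^4 - 36*x^3 + 24*x^2 + 24*x + 4) dx. Term by term:
    ∫_0^4 9*x^4 dx = 9216/5;  ∫_0^4 -36*x^3 dx = -2304;  ∫_0^4 24*x^2 dx = 512;
    ∫_0^4 24*x dx = 192;  ∫_0^4 4 dx = 16.
  Sum: 9216/5 − 2304 + 512 + 192 + 16 = 1296/5.
Adding: ||u||_{H^1}^2 = 3316/21 + 1296/5 = 43796/105.


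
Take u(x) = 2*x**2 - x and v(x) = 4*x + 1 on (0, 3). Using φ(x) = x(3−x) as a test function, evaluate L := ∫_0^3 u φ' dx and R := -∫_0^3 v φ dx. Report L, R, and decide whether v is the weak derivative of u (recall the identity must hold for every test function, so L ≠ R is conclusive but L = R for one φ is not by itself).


LHS = -45/2, RHS = -63/2. No, v is not the weak derivative of u.

u(x) = 2*x**2 - x, classical derivative u'(x) = 4*x - 1.
φ(x) = x(3−x), so φ'(x) = 3 - 2*x.
Note φ(0) = φ(3) = 0, so the boundary term u·φ vanishes.
LHS = ∫_0^3 u(x) φ'(x) dx = ∫_0^3 (-4*x^3 + 8*x^2 - 3*x) dx. Term by term:
  ∫_0^3 -4*x^3 dx = -81;  ∫_0^3 8*x^2 dx = 72;  ∫_0^3 -3*x dx = -27/2.
Sum: -81 + 72 − 27/2 = -45/2.
So LHS = -45/2.
∫_0^3 v(x) φ(x) dx = ∫_0^3 (-4*x^3 + 11*x^2 + 3*x) dx. Term by term:
  ∫_0^3 -4*x^3 dx = -81;  ∫_0^3 11*x^2 dx = 99;  ∫_0^3 3*x dx = 27/2.
Sum: -81 + 99 + 27/2 = 63/2.
So RHS = -∫_0^3 v(x) φ(x) dx = -63/2.
LHS − RHS = 9 ≠ 0, so the identity fails.
(For a valid weak derivative the identity must hold for EVERY test function, in particular this one. The failure shows v is NOT the weak derivative of u.)
Correct weak derivative would be u'(x) = 4*x - 1.


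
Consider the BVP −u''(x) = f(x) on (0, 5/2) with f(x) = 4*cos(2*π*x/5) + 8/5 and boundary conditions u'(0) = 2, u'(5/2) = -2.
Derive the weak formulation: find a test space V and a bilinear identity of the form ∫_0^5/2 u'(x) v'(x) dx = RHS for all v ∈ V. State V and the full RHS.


V = H^1(0, 5/2) (v unrestricted at boundary; u is determined up to an additive constant); weak form: ∫_0^5/2 u'v' dx = ∫_0^5/2 (4*cos(2*π*x/5) + 8/5) v dx − 2·v(5/2) − 2·v(0) for all v ∈ V.

Multiply both sides by a test function v and integrate from 0 to 5/2:
  ∫_0^5/2 −u''(x) v(x) dx = ∫_0^5/2 f(x) v(x) dx.
Integrate the LHS by parts once:
  ∫_0^5/2 −u'' v dx = −[u'(x) v(x)]_0^5/2 + ∫_0^5/2 u'(x) v'(x) dx.
Thus ∫_0^5/2 u'(x) v'(x) dx = ∫_0^5/2 f(x) v(x) dx + [u'(x) v(x)]_0^5/2.
Choose V so that boundary terms are either known or forced to vanish.
u has inhomogeneous Neumann u'(0) = 2, u'(5/2) = -2. [u' v]_0^5/2 = (-2)·v(5/2) − (2)·v(0) = − 2·v(5/2) − 2·v(0). Take V = H^1(0, 5/2); boundary term becomes part of RHS.
Weak formulation: find u (satisfying any essential BC) such that ∫_0^5/2 u'(x) v'(x) dx = ∫_0^5/2 f v dx − 2·v(5/2) − 2·v(0) for all v ∈ V (Neumann data are natural BCs: they enter the RHS as boundary terms).
Substituting f(x) = 4*cos(2*π*x/5) + 8/5, the right-hand side is ∫_0^5/2 (4*cos(2*π*x/5) + 8/5) v dx − 2·v(5/2) − 2·v(0).
Compatibility check (pure Neumann): taking v ≡ 1 ∈ V gives 0 = ∫_0^5/2 f dx + (-2) − (2), i.e. ∫_0^5/2 f dx must equal u'(0) − u'(5/2) = 4. Indeed ∫_0^5/2 (4*cos(2*π*x/5) + 8/5) dx = 4, so the data are compatible. The solution is then unique only up to an additive constant (fix it e.g. by requiring ∫_0^5/2 u dx = 0).


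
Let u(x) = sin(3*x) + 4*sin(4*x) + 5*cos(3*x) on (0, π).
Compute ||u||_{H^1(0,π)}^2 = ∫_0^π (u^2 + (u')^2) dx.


||u||_{H^1(0,π)}^2 = 3200/7 + 266*π

u'(x) = -15*sin(3*x) + 3*cos(3*x) + 16*cos(4*x).
Expand u² and (u')² and integrate term by term on (0, π), using: for integers n ≥ 1, ∫_0^π sin²(nx) dx = ∫_0^π cos²(nx) dx = π/2; for n ≠ n', ∫_0^π sin(nx)sin(n'x) dx = ∫_0^π cos(nx)cos(n'x) dx = 0; and by product-to-sum, ∫_0^π sin(nx)cos(n'x) dx = ½∫_0^π [sin((n+n')x) + sin((n−n')x)] dx, which is 0 when n+n' is even and 2n/(n²−n'²) when n+n' is odd (it need not vanish on (0, π)).
  u² squared terms: (4)²·∫sin(4x)² dx = 16·π/2 = 8*π;  (5)²·∫cos(3x)² dx = 25·π/2 = 25*π/2;  (1)²·∫sin(3x)² dx = 1·π/2 = π/2.
  u² cross terms: 2·(4)·(5)·∫sin(4x)·cos(3x) dx = 40·(8/7) = 320/7;  2·(4)·(1)·∫sin(4x)·sin(3x) dx = 8·(0) = 0;  2·(5)·(1)·∫cos(3x)·sin(3x) dx = 10·(0) = 0.
  So ∫_0^π u² dx = 8*π + 25*π/2 + π/2 + 320/7 + 0 + 0 = 320/7 + 21*π.
  (u')² squared terms: (-15)²·∫sin(3x)² dx = 225·π/2 = 225*π/2;  (3)²·∫cos(3x)² dx = 9·π/2 = 9*π/2;  (16)²·∫cos(4x)² dx = 256·π/2 = 128*π.
  (u')² cross terms: 2·(-15)·(3)·∫sin(3x)·cos(3x) dx = -90·(0) = 0;  2·(-15)·(16)·∫sin(3x)·cos(4x) dx = -480·(-6/7) = 2880/7;  2·(3)·(16)·∫cos(3x)·cos(4x) dx = 96·(0) = 0.
  So ∫_0^π (u')² dx = 225*π/2 + 9*π/2 + 128*π + 0 + 2880/7 + 0 = 2880/7 + 245*π.
||u||_{H^1}^2 = (320/7 + 21*π) + (2880/7 + 245*π) = 3200/7 + 266*π.


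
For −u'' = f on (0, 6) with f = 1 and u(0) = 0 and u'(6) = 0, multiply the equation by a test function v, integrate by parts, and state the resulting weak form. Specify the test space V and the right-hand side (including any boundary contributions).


V = {v ∈ H^1(0, 6) : v(0) = 0} (test functions vanish at x = 0 where u is specified); weak form: ∫_0^6 u'v' dx = ∫_0^6 (1) v dx for all v ∈ V.

Multiply both sides by a test function v and integrate from 0 to 6:
  ∫_0^6 −u''(x) v(x) dx = ∫_0^6 f(x) v(x) dx.
Integrate the LHS by parts once:
  ∫_0^6 −u'' v dx = −[u'(x) v(x)]_0^6 + ∫_0^6 u'(x) v'(x) dx.
Thus ∫_0^6 u'(x) v'(x) dx = ∫_0^6 f(x) v(x) dx + [u'(x) v(x)]_0^6.
Choose V so that boundary terms are either known or forced to vanish.
Mixed BC: u(0) = 0 (Dirichlet) and u'(6) = 0 (Neumann). Define V = {v ∈ H^1(0, 6) : v(0) = 0}. Then [u' v]_0^6 = u'(6)·v(6) − u'(0)·0 = 0.
Weak formulation: find u (satisfying any essential BC) such that ∫_0^6 u'(x) v'(x) dx = ∫_0^6 f v dx for all v ∈ V (Dirichlet at 0 absorbed into V; the Neumann datum at x = 6 is zero, so no boundary term remains).
Substituting f(x) = 1, the right-hand side is ∫_0^6 (1) v dx.


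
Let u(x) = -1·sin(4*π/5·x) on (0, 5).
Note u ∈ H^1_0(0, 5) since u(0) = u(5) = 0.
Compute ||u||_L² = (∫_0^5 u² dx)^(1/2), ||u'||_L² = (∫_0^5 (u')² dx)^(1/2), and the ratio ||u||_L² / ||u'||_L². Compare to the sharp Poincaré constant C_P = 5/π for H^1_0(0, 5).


||u||_L² / ||u'||_L² = 5/(4*π) < C_P = 5/π.

u(x) = -1·sin(4*π/5·x), so u'(x) = -4*π*cos(4*π*x/5)/5.
Writing u(x) = A·sin(kπx/L) with A = -1 and k = 4, use ∫_0^L sin²(kπx/L) dx = L/2 and ∫_0^L cos²(kπx/L) dx = L/2.
u² = 1·sin²(4*π/5·x) and (u')² = 16*π^2/25·cos²(4*π/5·x), and each of sin², cos² integrates to L/2 = 5/2 over (0, 5).
∫_0^5 u² dx = 5/2, so ||u||_L² = sqrt(10)/2.
∫_0^5 (u')² dx = 8*π^2/5, so ||u'||_L² = 2*sqrt(10)*π/5.
Ratio ||u||_L² / ||u'||_L² = 5/(4*π).
Sharp Poincaré constant on H^1_0(0, 5) is C_P = L/π = 5/π, achieved by sin(π/5·x).
This is the k = 4 harmonic; the ratio L/(kπ) is strictly less than C_P = L/π, consistent with the sharp inequality ||u||_L² ≤ C_P ||u'||_L².


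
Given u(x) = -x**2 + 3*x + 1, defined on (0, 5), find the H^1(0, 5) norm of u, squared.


||u||_{H^1}^2 = 725/6

The H^1 norm (squared) on an interval (0, L) is
  ||u||_{H^1}^2 = ∫_0^L u(x)^2 dx + ∫_0^L u'(x)^2 dx.
Compute u'(x) = 3 - 2*x.
Then u(x)^2 = x**4 - 6*x**3 + 7*x**2 + 6*x + 1 and u'(x)^2 = 4*x**2 - 12*x + 9.
Integrate each monomial from 0 to 5 using ∫_0^5 c·x^n dx = c·5^(n+1)/(n+1):
  ∫_0^5 u(x)^2 dx = ∫_0^5 (x^4 - 6*x^3 + 7*x^2 + 6*x + 1) dx. Term by term:
    ∫_0^5 x^4 dx = 625;  ∫_0^5 -6*x^3 dx = -1875/2;  ∫_0^5 7*x^2 dx = 875/3;
    ∫_0^5 6*x dx = 75;  ∫_0^5 1 dx = 5.
  Sum: 625 − 1875/2 + 875/3 + 75 + 5 = 355/6.
  ∫_0^5 u'(x)^2 dx = ∫_0^5 (4*x^2 - 12*x + 9) dx. Term by term:
    ∫_0^5 4*x^2 dx = 500/3;  ∫_0^5 -12*x dx = -150;  ∫_0^5 9 dx = 45.
  Sum: 500/3 − 150 + 45 = 185/3.
Adding: ||u||_{H^1}^2 = 355/6 + 185/3 = 725/6.


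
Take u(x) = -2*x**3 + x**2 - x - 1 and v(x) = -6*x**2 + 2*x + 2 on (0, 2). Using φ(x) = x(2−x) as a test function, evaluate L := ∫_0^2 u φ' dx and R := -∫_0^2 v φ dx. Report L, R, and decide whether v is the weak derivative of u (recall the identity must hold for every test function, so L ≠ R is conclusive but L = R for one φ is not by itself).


LHS = 124/15, RHS = 64/15. No, v is not the weak derivative of u.

u(x) = -2*x**3 + x**2 - x - 1, classical derivative u'(x) = -6*x**2 + 2*x - 1.
φ(x) = x(2−x), so φ'(x) = 2 - 2*x.
Note φ(0) = φ(2) = 0, so the boundary term u·φ vanishes.
LHS = ∫_0^2 u(x) φ'(x) dx = ∫_0^2 (4*x^4 - 6*x^3 + 4*x^2 - 2) dx. Term by term:
  ∫_0^2 4*x^4 dx = 128/5;  ∫_0^2 -6*x^3 dx = -24;  ∫_0^2 4*x^2 dx = 32/3;
  ∫_0^2 -2 dx = -4.
Sum: 128/5 − 24 + 32/3 − 4 = 124/15.
So LHS = 124/15.
∫_0^2 v(x) φ(x) dx = ∫_0^2 (6*x^4 - 14*x^3 + 2*x^2 + 4*x) dx. Term by term:
  ∫_0^2 6*x^4 dx = 192/5;  ∫_0^2 -14*x^3 dx = -56;  ∫_0^2 2*x^2 dx = 16/3;
  ∫_0^2 4*x dx = 8.
Sum: 192/5 − 56 + 16/3 + 8 = -64/15.
So RHS = -∫_0^2 v(x) φ(x) dx = 64/15.
LHS − RHS = 4 ≠ 0, so the identity fails.
(For a valid weak derivative the identity must hold for EVERY test function, in particular this one. The failure shows v is NOT the weak derivative of u.)
Correct weak derivative would be u'(x) = -6*x**2 + 2*x - 1.


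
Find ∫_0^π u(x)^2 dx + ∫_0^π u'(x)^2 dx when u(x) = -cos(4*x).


||u||_{H^1(0,π)}^2 = 17*π/2

u'(x) = 4*sin(4*x).
Expand u² and (u')² and integrate term by term on (0, π), using: for integers n ≥ 1, ∫_0^π sin²(nx) dx = ∫_0^π cos²(nx) dx = π/2; for n ≠ n', ∫_0^π sin(nx)sin(n'x) dx = ∫_0^π cos(nx)cos(n'x) dx = 0; and by product-to-sum, ∫_0^π sin(nx)cos(n'x) dx = ½∫_0^π [sin((n+n')x) + sin((n−n')x)] dx, which is 0 when n+n' is even and 2n/(n²−n'²) when n+n' is odd (it need not vanish on (0, π)).
  u² squared terms: (-1)²·∫cos(4x)² dx = 1·π/2 = π/2.
  So ∫_0^π u² dx = π/2.
  (u')² squared terms: (4)²·∫sin(4x)² dx = 16·π/2 = 8*π.
  So ∫_0^π (u')² dx = 8*π.
||u||_{H^1}^2 = (π/2) + (8*π) = 17*π/2.


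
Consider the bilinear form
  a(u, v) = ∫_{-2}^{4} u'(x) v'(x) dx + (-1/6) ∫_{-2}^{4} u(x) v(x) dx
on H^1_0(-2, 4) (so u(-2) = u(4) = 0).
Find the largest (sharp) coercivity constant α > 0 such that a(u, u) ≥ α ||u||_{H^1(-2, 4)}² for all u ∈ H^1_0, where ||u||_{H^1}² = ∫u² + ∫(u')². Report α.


α = (-6 + π^2)/(π^2 + 36)

Coercivity of a(·,·) on H^1_0(-2, 4) means a(u, u) ≥ α ||u||_{H^1}² for every u ∈ H^1_0.
The interval has length L = 6, and Poincaré/coercivity depend only on L. Here a(u, u) = ∫(u')² + (-1/6)·∫u².
Here c = -1/6 < 0 with |c| < (π/L)² = π^2/36, so coercivity still holds. The condition a(u,u) ≥ α||u||_{H^1}² reads (1−α)∫(u')² ≥ (α−c)∫u². Any admissible α is ≤ 1 (rapidly oscillating u have ∫u²/∫(u')² → 0), and α = 1 would force 0 ≥ (1−c)∫u², impossible since c < 1; so 1−α > 0. By the sharp Poincaré inequality on H^1_0 of an interval of length L, ∫(u')² ≥ (π/L)²∫u² with equality for the first sine mode sin(π(x−x₀)/L) (x₀ the left endpoint), so the inequality holds for all u iff (1−α)(π/L)² ≥ α − c, i.e. α ≤ ((π/L)² + c)/((π/L)² + 1) = (1 + c(L/π)²)/(1 + (L/π)²). (Direct route, valid since c ≤ 0: Poincaré gives c∫u² ≥ c(L/π)²∫(u')², so a(u,u) ≥ (1 + c(L/π)²)∫(u')², while ||u||_{H^1}² ≤ (1 + (L/π)²)∫(u')²; dividing yields the same α.) With (π/L)² = π^2/36 and c = -1/6, the largest admissible constant is α = ((π/L)² + c)/((π/L)² + 1).
Simplifying, α = (-6 + π^2)/(π^2 + 36).


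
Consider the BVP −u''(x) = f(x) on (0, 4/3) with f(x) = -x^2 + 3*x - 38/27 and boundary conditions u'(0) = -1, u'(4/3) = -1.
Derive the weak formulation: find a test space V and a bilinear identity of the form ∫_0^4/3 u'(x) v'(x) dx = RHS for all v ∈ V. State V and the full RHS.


V = H^1(0, 4/3) (v unrestricted at boundary; u is determined up to an additive constant); weak form: ∫_0^4/3 u'v' dx = ∫_0^4/3 (-x^2 + 3*x - 38/27) v dx − v(4/3) + v(0) for all v ∈ V.

Multiply both sides by a test function v and integrate from 0 to 4/3:
  ∫_0^4/3 −u''(x) v(x) dx = ∫_0^4/3 f(x) v(x) dx.
Integrate the LHS by parts once:
  ∫_0^4/3 −u'' v dx = −[u'(x) v(x)]_0^4/3 + ∫_0^4/3 u'(x) v'(x) dx.
Thus ∫_0^4/3 u'(x) v'(x) dx = ∫_0^4/3 f(x) v(x) dx + [u'(x) v(x)]_0^4/3.
Choose V so that boundary terms are either known or forced to vanish.
u has inhomogeneous Neumann u'(0) = -1, u'(4/3) = -1. [u' v]_0^4/3 = (-1)·v(4/3) − (-1)·v(0) = − v(4/3) + v(0). Take V = H^1(0, 4/3); boundary term becomes part of RHS.
Weak formulation: find u (satisfying any essential BC) such that ∫_0^4/3 u'(x) v'(x) dx = ∫_0^4/3 f v dx − v(4/3) + v(0) for all v ∈ V (Neumann data are natural BCs: they enter the RHS as boundary terms).
Substituting f(x) = -x^2 + 3*x - 38/27, the right-hand side is ∫_0^4/3 (-x^2 + 3*x - 38/27) v dx − v(4/3) + v(0).
Compatibility check (pure Neumann): taking v ≡ 1 ∈ V gives 0 = ∫_0^4/3 f dx + (-1) − (-1), i.e. ∫_0^4/3 f dx must equal u'(0) − u'(4/3) = 0. Indeed ∫_0^4/3 (-x^2 + 3*x - 38/27) dx = 0, so the data are compatible. The solution is then unique only up to an additive constant (fix it e.g. by requiring ∫_0^4/3 u dx = 0).


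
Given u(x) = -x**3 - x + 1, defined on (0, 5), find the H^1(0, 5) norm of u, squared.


||u||_{H^1}^2 = 755995/42

The H^1 norm (squared) on an interval (0, L) is
  ||u||_{H^1}^2 = ∫_0^L u(x)^2 dx + ∫_0^L u'(x)^2 dx.
Compute u'(x) = -3*x**2 - 1.
Then u(x)^2 = x**6 + 2*x**4 - 2*x**3 + x**2 - 2*x + 1 and u'(x)^2 = 9*x**4 + 6*x**2 + 1.
Integrate each monomial from 0 to 5 using ∫_0^5 c·x^n dx = c·5^(n+1)/(n+1):
  ∫_0^5 u(x)^2 dx = ∫_0^5 (x^6 + 2*x^4 - 2*x^3 + x^2 - 2*x + 1) dx. Term by term:
    ∫_0^5 x^6 dx = 78125/7;  ∫_0^5 2*x^4 dx = 1250;  ∫_0^5 -2*x^3 dx = -625/2;
    ∫_0^5 x^2 dx = 125/3;  ∫_0^5 -2*x dx = -25;  ∫_0^5 1 dx = 5.
  Sum: 78125/7 + 1250 − 625/2 + 125/3 − 25 + 5 = 509035/42.
  ∫_0^5 u'(x)^2 dx = ∫_0^5 (9*x^4 + 6*x^2 + 1) dx. Term by term:
    ∫_0^5 9*x^4 dx = 5625;  ∫_0^5 6*x^2 dx = 250;  ∫_0^5 1 dx = 5.
  Sum: 5625 + 250 + 5 = 5880.
Adding: ||u||_{H^1}^2 = 509035/42 + 5880 = 755995/42.


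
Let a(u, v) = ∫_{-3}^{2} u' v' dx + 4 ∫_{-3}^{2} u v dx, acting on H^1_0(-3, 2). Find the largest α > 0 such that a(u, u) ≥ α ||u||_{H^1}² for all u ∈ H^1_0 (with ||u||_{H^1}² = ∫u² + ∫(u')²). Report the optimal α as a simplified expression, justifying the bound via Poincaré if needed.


α = 1

Coercivity of a(·,·) on H^1_0(-3, 2) means a(u, u) ≥ α ||u||_{H^1}² for every u ∈ H^1_0.
The interval has length L = 5, and Poincaré/coercivity depend only on L. Here a(u, u) = ∫(u')² + (4)·∫u².
Here c = 4 ≥ 1, so a(u,u) = ∫(u')² + c∫u² ≥ ∫(u')² + ∫u² = ||u||_{H^1}², i.e. α = 1 works. No larger α is possible: a(u,u) ≥ α||u||_{H^1}² means (1−α)∫(u')² ≥ (α−c)∫u², and for the modes u_n = sin(nπ(x−x₀)/L) (x₀ the left endpoint) one has ∫u_n²/∫(u_n')² = (L/(nπ))² → 0, so a(u_n,u_n)/||u_n||_{H^1}² → 1. Hence the optimal constant is α = 1.
Therefore α = 1.


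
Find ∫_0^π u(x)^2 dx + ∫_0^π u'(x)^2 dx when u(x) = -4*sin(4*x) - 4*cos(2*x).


||u||_{H^1(0,π)}^2 = 176*π

u'(x) = 8*sin(2*x) - 16*cos(4*x).
Expand u² and (u')² and integrate term by term on (0, π), using: for integers n ≥ 1, ∫_0^π sin²(nx) dx = ∫_0^π cos²(nx) dx = π/2; for n ≠ n', ∫_0^π sin(nx)sin(n'x) dx = ∫_0^π cos(nx)cos(n'x) dx = 0; and by product-to-sum, ∫_0^π sin(nx)cos(n'x) dx = ½∫_0^π [sin((n+n')x) + sin((n−n')x)] dx, which is 0 when n+n' is even and 2n/(n²−n'²) when n+n' is odd (it need not vanish on (0, π)).
  u² squared terms: (-4)²·∫cos(2x)² dx = 16·π/2 = 8*π;  (-4)²·∫sin(4x)² dx = 16·π/2 = 8*π.
  u² cross terms: 2·(-4)·(-4)·∫cos(2x)·sin(4x) dx = 32·(0) = 0.
  So ∫_0^π u² dx = 8*π + 8*π + 0 = 16*π.
  (u')² squared terms: (-16)²·∫cos(4x)² dx = 256·π/2 = 128*π;  (8)²·∫sin(2x)² dx = 64·π/2 = 32*π.
  (u')² cross terms: 2·(-16)·(8)·∫cos(4x)·sin(2x) dx = -256·(0) = 0.
  So ∫_0^π (u')² dx = 128*π + 32*π + 0 = 160*π.
||u||_{H^1}^2 = (16*π) + (160*π) = 176*π.


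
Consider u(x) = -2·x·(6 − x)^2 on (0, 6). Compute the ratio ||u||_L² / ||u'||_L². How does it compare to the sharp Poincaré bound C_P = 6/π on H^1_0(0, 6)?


||u||_L² / ||u'||_L² = 3*sqrt(14)/7 < C_P = 6/π.

u(x) = -2·x·(6 − x)^2, so u'(x) = 6*(2 - x)*(x - 6).
u(x) = -2·x·(6 − x)^2 vanishes at x = 0 and x = 6, so u ∈ H^1_0(0, 6). Differentiate via the product rule and integrate the resulting polynomials term by term.
  ∫_0^6 u² dx = ∫_0^6 (4*x^6 - 96*x^5 + 864*x^4 - 3456*x^3 + 5184*x^2) dx. Term by term:
    ∫_0^6 4*x^6 dx = 1119744/7;  ∫_0^6 -96*x^5 dx = -746496;  ∫_0^6 864*x^4 dx = 6718464/5;
    ∫_0^6 -3456*x^3 dx = -1119744;  ∫_0^6 5184*x^2 dx = 373248.
  Sum: 1119744/7 − 746496 + 6718464/5 − 1119744 + 373248 = 373248/35.
  ∫_0^6 (u')² dx = ∫_0^6 (36*x^4 - 576*x^3 + 3168*x^2 - 6912*x + 5184) dx. Term by term:
    ∫_0^6 36*x^4 dx = 279936/5;  ∫_0^6 -576*x^3 dx = -186624;  ∫_0^6 3168*x^2 dx = 228096;
    ∫_0^6 -6912*x dx = -124416;  ∫_0^6 5184 dx = 31104.
  Sum: 279936/5 − 186624 + 228096 − 124416 + 31104 = 20736/5.
∫_0^6 u² dx = 373248/35, so ||u||_L² = 432*sqrt(70)/35.
∫_0^6 (u')² dx = 20736/5, so ||u'||_L² = 144*sqrt(5)/5.
Ratio ||u||_L² / ||u'||_L² = 3*sqrt(14)/7.
Sharp Poincaré constant on H^1_0(0, 6) is C_P = L/π = 6/π, achieved by sin(π/6·x).
A polynomial bump cannot attain the sharp Poincaré constant (only the first sine eigenfunction does), so the ratio is strictly less than C_P, consistent with ||u||_L² ≤ C_P ||u'||_L².


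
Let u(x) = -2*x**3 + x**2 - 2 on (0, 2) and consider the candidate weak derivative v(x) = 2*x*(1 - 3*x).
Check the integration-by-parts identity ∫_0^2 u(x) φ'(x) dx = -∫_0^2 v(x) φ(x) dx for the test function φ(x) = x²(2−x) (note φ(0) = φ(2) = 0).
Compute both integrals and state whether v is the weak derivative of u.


LHS = 48/5, RHS = 48/5. Yes, v = u' weakly.

u(x) = -2*x**3 + x**2 - 2, classical derivative u'(x) = -6*x**2 + 2*x.
φ(x) = x²(2−x), so φ'(x) = x*(4 - 3*x).
Note φ(0) = φ(2) = 0, so the boundary term u·φ vanishes.
LHS = ∫_0^2 u(x) φ'(x) dx = ∫_0^2 (6*x^5 - 11*x^4 + 4*x^3 + 6*x^2 - 8*x) dx. Term by term:
  ∫_0^2 6*x^5 dx = 64;  ∫_0^2 -11*x^4 dx = -352/5;  ∫_0^2 4*x^3 dx = 16;
  ∫_0^2 6*x^2 dx = 16;  ∫_0^2 -8*x dx = -16.
Sum: 64 − 352/5 + 16 + 16 − 16 = 48/5.
So LHS = 48/5.
∫_0^2 v(x) φ(x) dx = ∫_0^2 (6*x^5 - 14*x^4 + 4*x^3) dx. Term by term:
  ∫_0^2 6*x^5 dx = 64;  ∫_0^2 -14*x^4 dx = -448/5;  ∫_0^2 4*x^3 dx = 16.
Sum: 64 − 448/5 + 16 = -48/5.
So RHS = -∫_0^2 v(x) φ(x) dx = 48/5.
LHS = RHS, so the identity holds for this test φ.
Moreover u is smooth here and v(x) = u'(x) = -6*x**2 + 2*x pointwise, so the identity holds for every test function. Hence v is the weak derivative of u.


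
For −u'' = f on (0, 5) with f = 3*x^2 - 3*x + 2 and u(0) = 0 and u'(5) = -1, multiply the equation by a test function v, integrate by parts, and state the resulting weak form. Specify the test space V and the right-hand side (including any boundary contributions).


V = {v ∈ H^1(0, 5) : v(0) = 0} (test functions vanish at x = 0 where u is specified); weak form: ∫_0^5 u'v' dx = ∫_0^5 (3*x^2 - 3*x + 2) v dx − v(5) for all v ∈ V.

Multiply both sides by a test function v and integrate from 0 to 5:
  ∫_0^5 −u''(x) v(x) dx = ∫_0^5 f(x) v(x) dx.
Integrate the LHS by parts once:
  ∫_0^5 −u'' v dx = −[u'(x) v(x)]_0^5 + ∫_0^5 u'(x) v'(x) dx.
Thus ∫_0^5 u'(x) v'(x) dx = ∫_0^5 f(x) v(x) dx + [u'(x) v(x)]_0^5.
Choose V so that boundary terms are either known or forced to vanish.
Mixed BC: u(0) = 0 (Dirichlet) and u'(5) = -1 (Neumann). Define V = {v ∈ H^1(0, 5) : v(0) = 0}. Then [u' v]_0^5 = u'(5)·v(5) − u'(0)·0 = − v(5).
Weak formulation: find u (satisfying any essential BC) such that ∫_0^5 u'(x) v'(x) dx = ∫_0^5 f v dx − v(5) for all v ∈ V (Dirichlet at 0 absorbed into V; Neumann datum at x = 5 contributes the boundary term).
Substituting f(x) = 3*x^2 - 3*x + 2, the right-hand side is ∫_0^5 (3*x^2 - 3*x + 2) v dx − v(5).


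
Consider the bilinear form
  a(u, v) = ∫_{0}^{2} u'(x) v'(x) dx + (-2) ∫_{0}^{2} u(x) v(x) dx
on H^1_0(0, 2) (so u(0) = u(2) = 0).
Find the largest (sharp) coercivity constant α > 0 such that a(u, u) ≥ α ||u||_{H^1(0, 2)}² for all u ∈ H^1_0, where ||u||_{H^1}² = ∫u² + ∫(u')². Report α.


α = (-8 + π^2)/(4 + π^2)

Coercivity of a(·,·) on H^1_0(0, 2) means a(u, u) ≥ α ||u||_{H^1}² for every u ∈ H^1_0.
The interval has length L = 2, and Poincaré/coercivity depend only on L. Here a(u, u) = ∫(u')² + (-2)·∫u².
Here c = -2 < 0 with |c| < (π/L)² = π^2/4, so coercivity still holds. The condition a(u,u) ≥ α||u||_{H^1}² reads (1−α)∫(u')² ≥ (α−c)∫u². Any admissible α is ≤ 1 (rapidly oscillating u have ∫u²/∫(u')² → 0), and α = 1 would force 0 ≥ (1−c)∫u², impossible since c < 1; so 1−α > 0. By the sharp Poincaré inequality on H^1_0 of an interval of length L, ∫(u')² ≥ (π/L)²∫u² with equality for the first sine mode sin(π(x−x₀)/L) (x₀ the left endpoint), so the inequality holds for all u iff (1−α)(π/L)² ≥ α − c, i.e. α ≤ ((π/L)² + c)/((π/L)² + 1) = (1 + c(L/π)²)/(1 + (L/π)²). (Direct route, valid since c ≤ 0: Poincaré gives c∫u² ≥ c(L/π)²∫(u')², so a(u,u) ≥ (1 + c(L/π)²)∫(u')², while ||u||_{H^1}² ≤ (1 + (L/π)²)∫(u')²; dividing yields the same α.) With (π/L)² = π^2/4 and c = -2, the largest admissible constant is α = ((π/L)² + c)/((π/L)² + 1).
Simplifying, α = (-8 + π^2)/(4 + π^2).


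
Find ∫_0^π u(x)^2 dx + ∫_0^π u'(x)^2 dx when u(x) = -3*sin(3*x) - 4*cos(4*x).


||u||_{H^1(0,π)}^2 = -2448/7 + 181*π

u'(x) = 16*sin(4*x) - 9*cos(3*x).
Expand u² and (u')² and integrate term by term on (0, π), using: for integers n ≥ 1, ∫_0^π sin²(nx) dx = ∫_0^π cos²(nx) dx = π/2; for n ≠ n', ∫_0^π sin(nx)sin(n'x) dx = ∫_0^π cos(nx)cos(n'x) dx = 0; and by product-to-sum, ∫_0^π sin(nx)cos(n'x) dx = ½∫_0^π [sin((n+n')x) + sin((n−n')x)] dx, which is 0 when n+n' is even and 2n/(n²−n'²) when n+n' is odd (it need not vanish on (0, π)).
  u² squared terms: (-4)²·∫cos(4x)² dx = 16·π/2 = 8*π;  (-3)²·∫sin(3x)² dx = 9·π/2 = 9*π/2.
  u² cross terms: 2·(-4)·(-3)·∫cos(4x)·sin(3x) dx = 24·(-6/7) = -144/7.
  So ∫_0^π u² dx = 8*π + 9*π/2 − 144/7 = -144/7 + 25*π/2.
  (u')² squared terms: (-9)²·∫cos(3x)² dx = 81·π/2 = 81*π/2;  (16)²·∫sin(4x)² dx = 256·π/2 = 128*π.
  (u')² cross terms: 2·(-9)·(16)·∫cos(3x)·sin(4x) dx = -288·(8/7) = -2304/7.
  So ∫_0^π (u')² dx = 81*π/2 + 128*π − 2304/7 = -2304/7 + 337*π/2.
||u||_{H^1}^2 = (-144/7 + 25*π/2) + (-2304/7 + 337*π/2) = -2448/7 + 181*π.


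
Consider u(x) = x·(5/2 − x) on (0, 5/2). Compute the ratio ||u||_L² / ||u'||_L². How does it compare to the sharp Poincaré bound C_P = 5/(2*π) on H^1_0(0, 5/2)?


||u||_L² / ||u'||_L² = sqrt(10)/4 < C_P = 5/(2*π).

u(x) = x·(5/2 − x), so u'(x) = 5/2 - 2*x.
u(x) = x·(5/2 − x) vanishes at x = 0 and x = 5/2, so u ∈ H^1_0(0, 5/2). Differentiate via the product rule and integrate the resulting polynomials term by term.
  ∫_0^5/2 u² dx = ∫_0^5/2 (x^4 - 5*x^3 + 25*x^2/4) dx. Term by term:
    ∫_0^5/2 x^4 dx = 625/32;  ∫_0^5/2 -5*x^3 dx = -3125/64;  ∫_0^5/2 25*x^2/4 dx = 3125/96.
  Sum: 625/32 − 3125/64 + 3125/96 = 625/192.
  ∫_0^5/2 (u')² dx = ∫_0^5/2 (4*x^2 - 10*x + 25/4) dx. Term by term:
    ∫_0^5/2 4*x^2 dx = 125/6;  ∫_0^5/2 -10*x dx = -125/4;  ∫_0^5/2 25/4 dx = 125/8.
  Sum: 125/6 − 125/4 + 125/8 = 125/24.
∫_0^5/2 u² dx = 625/192, so ||u||_L² = 25*sqrt(3)/24.
∫_0^5/2 (u')² dx = 125/24, so ||u'||_L² = 5*sqrt(30)/12.
Ratio ||u||_L² / ||u'||_L² = sqrt(10)/4.
Sharp Poincaré constant on H^1_0(0, 5/2) is C_P = L/π = 5/(2*π), achieved by sin(2*π/5·x).
A polynomial bump cannot attain the sharp Poincaré constant (only the first sine eigenfunction does), so the ratio is strictly less than C_P, consistent with ||u||_L² ≤ C_P ||u'||_L².


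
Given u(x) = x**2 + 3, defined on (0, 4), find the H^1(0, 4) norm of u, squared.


||u||_{H^1}^2 = 6812/15

The H^1 norm (squared) on an interval (0, L) is
  ||u||_{H^1}^2 = ∫_0^L u(x)^2 dx + ∫_0^L u'(x)^2 dx.
Compute u'(x) = 2*x.
Then u(x)^2 = x**4 + 6*x**2 + 9 and u'(x)^2 = 4*x**2.
Integrate each monomial from 0 to 4 using ∫_0^4 c·x^n dx = c·4^(n+1)/(n+1):
  ∫_0^4 u(x)^2 dx = ∫_0^4 (x^4 + 6*x^2 + 9) dx. Term by term:
    ∫_0^4 x^4 dx = 1024/5;  ∫_0^4 6*x^2 dx = 128;  ∫_0^4 9 dx = 36.
  Sum: 1024/5 + 128 + 36 = 1844/5.
  ∫_0^4 u'(x)^2 dx = ∫_0^4 (4*x^2) dx. Term by term:
    ∫_0^4 4*x^2 dx = 256/3.
Adding: ||u||_{H^1}^2 = 1844/5 + 256/3 = 6812/15.


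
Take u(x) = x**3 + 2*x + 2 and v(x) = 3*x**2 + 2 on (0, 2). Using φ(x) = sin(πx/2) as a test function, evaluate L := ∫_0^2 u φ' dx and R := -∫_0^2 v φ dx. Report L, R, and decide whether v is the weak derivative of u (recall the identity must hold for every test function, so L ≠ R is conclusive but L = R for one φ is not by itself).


LHS = -32/π + 96/π^3, RHS = -32/π + 96/π^3. Yes, v = u' weakly.

u(x) = x**3 + 2*x + 2, classical derivative u'(x) = 3*x**2 + 2.
φ(x) = sin(πx/2), so φ'(x) = π*cos(π*x/2)/2.
Note φ(0) = φ(2) = 0, so the boundary term u·φ vanishes.
LHS = ∫_0^2 u(x) φ'(x) dx = ∫_0^2 (π*x^3*cos(π*x/2)/2 + π*x*cos(π*x/2) + π*cos(π*x/2)) dx. Term by term:
  ∫_0^2 π*cos(π*x/2) dx = 0;  ∫_0^2 π*x*cos(π*x/2) dx = -8/π;  ∫_0^2 π*x^3*cos(π*x/2)/2 dx = -24/π + 96/π^3.
Sum: 0 − 8/π + -24/π + 96/π^3 = -32/π + 96/π^3.
So LHS = -32/π + 96/π^3.
∫_0^2 v(x) φ(x) dx = ∫_0^2 (3*x^2*sin(π*x/2) + 2*sin(π*x/2)) dx. Term by term:
  ∫_0^2 2*sin(π*x/2) dx = 8/π;  ∫_0^2 3*x^2*sin(π*x/2) dx = -96/π^3 + 24/π.
Sum: 8/π + -96/π^3 + 24/π = -96/π^3 + 32/π.
So RHS = -∫_0^2 v(x) φ(x) dx = -32/π + 96/π^3.
LHS = RHS, so the identity holds for this test φ.
Moreover u is smooth here and v(x) = u'(x) = 3*x**2 + 2 pointwise, so the identity holds for every test function. Hence v is the weak derivative of u.


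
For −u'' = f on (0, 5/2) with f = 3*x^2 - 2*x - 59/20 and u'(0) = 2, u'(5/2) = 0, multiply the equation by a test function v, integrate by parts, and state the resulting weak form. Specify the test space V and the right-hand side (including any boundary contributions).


V = H^1(0, 5/2) (v unrestricted at boundary; u is determined up to an additive constant); weak form: ∫_0^5/2 u'v' dx = ∫_0^5/2 (3*x^2 - 2*x - 59/20) v dx − 2·v(0) for all v ∈ V.

Multiply both sides by a test function v and integrate from 0 to 5/2:
  ∫_0^5/2 −u''(x) v(x) dx = ∫_0^5/2 f(x) v(x) dx.
Integrate the LHS by parts once:
  ∫_0^5/2 −u'' v dx = −[u'(x) v(x)]_0^5/2 + ∫_0^5/2 u'(x) v'(x) dx.
Thus ∫_0^5/2 u'(x) v'(x) dx = ∫_0^5/2 f(x) v(x) dx + [u'(x) v(x)]_0^5/2.
Choose V so that boundary terms are either known or forced to vanish.
u has inhomogeneous Neumann u'(0) = 2, u'(5/2) = 0. [u' v]_0^5/2 = (0)·v(5/2) − (2)·v(0) = − 2·v(0). Take V = H^1(0, 5/2); boundary term becomes part of RHS.
Weak formulation: find u (satisfying any essential BC) such that ∫_0^5/2 u'(x) v'(x) dx = ∫_0^5/2 f v dx − 2·v(0) for all v ∈ V (Neumann data are natural BCs: they enter the RHS as boundary terms).
Substituting f(x) = 3*x^2 - 2*x - 59/20, the right-hand side is ∫_0^5/2 (3*x^2 - 2*x - 59/20) v dx − 2·v(0).
Compatibility check (pure Neumann): taking v ≡ 1 ∈ V gives 0 = ∫_0^5/2 f dx + (0) − (2), i.e. ∫_0^5/2 f dx must equal u'(0) − u'(5/2) = 2. Indeed ∫_0^5/2 (3*x^2 - 2*x - 59/20) dx = 2, so the data are compatible. The solution is then unique only up to an additive constant (fix it e.g. by requiring ∫_0^5/2 u dx = 0).


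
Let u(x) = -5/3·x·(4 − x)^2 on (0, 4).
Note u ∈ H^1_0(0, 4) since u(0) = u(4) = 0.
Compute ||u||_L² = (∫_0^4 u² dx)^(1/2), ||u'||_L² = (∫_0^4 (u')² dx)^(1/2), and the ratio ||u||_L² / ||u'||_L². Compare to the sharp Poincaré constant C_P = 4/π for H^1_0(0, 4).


||u||_L² / ||u'||_L² = 2*sqrt(14)/7 < C_P = 4/π.

u(x) = -5/3·x·(4 − x)^2, so u'(x) = -5*x^2 + 80*x/3 - 80/3.
u(x) = -5/3·x·(4 − x)^2 vanishes at x = 0 and x = 4, so u ∈ H^1_0(0, 4). Differentiate via the product rule and integrate the resulting polynomials term by term.
  ∫_0^4 u² dx = ∫_0^4 (25*x^6/9 - 400*x^5/9 + 800*x^4/3 - 6400*x^3/9 + 6400*x^2/9) dx. Term by term:
    ∫_0^4 25*x^6/9 dx = 409600/63;  ∫_0^4 -400*x^5/9 dx = -819200/27;  ∫_0^4 800*x^4/3 dx = 163840/3;
    ∫_0^4 -6400*x^3/9 dx = -409600/9;  ∫_0^4 6400*x^2/9 dx = 409600/27.
  Sum: 409600/63 − 819200/27 + 163840/3 − 409600/9 + 409600/27 = 81920/189.
  ∫_0^4 (u')² dx = ∫_0^4 (25*x^4 - 800*x^3/3 + 8800*x^2/9 - 12800*x/9 + 6400/9) dx. Term by term:
    ∫_0^4 25*x^4 dx = 5120;  ∫_0^4 -800*x^3/3 dx = -51200/3;  ∫_0^4 8800*x^2/9 dx = 563200/27;
    ∫_0^4 -12800*x/9 dx = -102400/9;  ∫_0^4 6400/9 dx = 25600/9.
  Sum: 5120 − 51200/3 + 563200/27 − 102400/9 + 25600/9 = 10240/27.
∫_0^4 u² dx = 81920/189, so ||u||_L² = 128*sqrt(105)/63.
∫_0^4 (u')² dx = 10240/27, so ||u'||_L² = 32*sqrt(30)/9.
Ratio ||u||_L² / ||u'||_L² = 2*sqrt(14)/7.
Sharp Poincaré constant on H^1_0(0, 4) is C_P = L/π = 4/π, achieved by sin(π/4·x).
A polynomial bump cannot attain the sharp Poincaré constant (only the first sine eigenfunction does), so the ratio is strictly less than C_P, consistent with ||u||_L² ≤ C_P ||u'||_L².


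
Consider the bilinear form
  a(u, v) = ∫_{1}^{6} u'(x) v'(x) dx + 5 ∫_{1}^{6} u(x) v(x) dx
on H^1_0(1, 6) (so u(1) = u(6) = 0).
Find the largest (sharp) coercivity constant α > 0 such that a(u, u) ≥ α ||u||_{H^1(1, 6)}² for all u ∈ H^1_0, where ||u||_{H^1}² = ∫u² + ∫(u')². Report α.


α = 1

Coercivity of a(·,·) on H^1_0(1, 6) means a(u, u) ≥ α ||u||_{H^1}² for every u ∈ H^1_0.
The interval has length L = 5, and Poincaré/coercivity depend only on L. Here a(u, u) = ∫(u')² + (5)·∫u².
Here c = 5 ≥ 1, so a(u,u) = ∫(u')² + c∫u² ≥ ∫(u')² + ∫u² = ||u||_{H^1}², i.e. α = 1 works. No larger α is possible: a(u,u) ≥ α||u||_{H^1}² means (1−α)∫(u')² ≥ (α−c)∫u², and for the modes u_n = sin(nπ(x−x₀)/L) (x₀ the left endpoint) one has ∫u_n²/∫(u_n')² = (L/(nπ))² → 0, so a(u_n,u_n)/||u_n||_{H^1}² → 1. Hence the optimal constant is α = 1.
Therefore α = 1.


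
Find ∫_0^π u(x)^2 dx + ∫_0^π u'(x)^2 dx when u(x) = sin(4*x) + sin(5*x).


||u||_{H^1(0,π)}^2 = 43*π/2

u'(x) = 4*cos(4*x) + 5*cos(5*x).
Expand u² and (u')² and integrate term by term on (0, π), using: for integers n ≥ 1, ∫_0^π sin²(nx) dx = ∫_0^π cos²(nx) dx = π/2; for n ≠ n', ∫_0^π sin(nx)sin(n'x) dx = ∫_0^π cos(nx)cos(n'x) dx = 0; and by product-to-sum, ∫_0^π sin(nx)cos(n'x) dx = ½∫_0^π [sin((n+n')x) + sin((n−n')x)] dx, which is 0 when n+n' is even and 2n/(n²−n'²) when n+n' is odd (it need not vanish on (0, π)).
  u² squared terms: (1)²·∫sin(4x)² dx = 1·π/2 = π/2;  (1)²·∫sin(5x)² dx = 1·π/2 = π/2.
  u² cross terms: 2·(1)·(1)·∫sin(4x)·sin(5x) dx = 2·(0) = 0.
  So ∫_0^π u² dx = π/2 + π/2 + 0 = π.
  (u')² squared terms: (4)²·∫cos(4x)² dx = 16·π/2 = 8*π;  (5)²·∫cos(5x)² dx = 25·π/2 = 25*π/2.
  (u')² cross terms: 2·(4)·(5)·∫cos(4x)·cos(5x) dx = 40·(0) = 0.
  So ∫_0^π (u')² dx = 8*π + 25*π/2 + 0 = 41*π/2.
||u||_{H^1}^2 = (π) + (41*π/2) = 43*π/2.


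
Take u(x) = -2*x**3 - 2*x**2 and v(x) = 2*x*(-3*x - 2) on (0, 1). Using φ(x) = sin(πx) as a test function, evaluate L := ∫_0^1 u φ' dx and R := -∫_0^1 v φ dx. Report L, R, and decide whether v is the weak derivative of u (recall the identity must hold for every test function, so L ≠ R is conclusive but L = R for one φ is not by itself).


LHS = -24/π^3 + 10/π, RHS = -24/π^3 + 10/π. Yes, v = u' weakly.

u(x) = -2*x**3 - 2*x**2, classical derivative u'(x) = -6*x**2 - 4*x.
φ(x) = sin(πx), so φ'(x) = π*cos(π*x).
Note φ(0) = φ(1) = 0, so the boundary term u·φ vanishes.
LHS = ∫_0^1 u(x) φ'(x) dx = ∫_0^1 (-2*π*x^3*cos(π*x) - 2*π*x^2*cos(π*x)) dx. Term by term:
  ∫_0^1 -2*π*x^2*cos(π*x) dx = 4/π;  ∫_0^1 -2*π*x^3*cos(π*x) dx = -24/π^3 + 6/π.
Sum: 4/π + -24/π^3 + 6/π = -24/π^3 + 10/π.
So LHS = -24/π^3 + 10/π.
∫_0^1 v(x) φ(x) dx = ∫_0^1 (-6*x^2*sin(π*x) - 4*x*sin(π*x)) dx. Term by term:
  ∫_0^1 -6*x^2*sin(π*x) dx = -6/π + 24/π^3;  ∫_0^1 -4*x*sin(π*x) dx = -4/π.
Sum: -6/π + 24/π^3 − 4/π = -10/π + 24/π^3.
So RHS = -∫_0^1 v(x) φ(x) dx = -24/π^3 + 10/π.
LHS = RHS, so the identity holds for this test φ.
Moreover u is smooth here and v(x) = u'(x) = -6*x**2 - 4*x pointwise, so the identity holds for every test function. Hence v is the weak derivative of u.


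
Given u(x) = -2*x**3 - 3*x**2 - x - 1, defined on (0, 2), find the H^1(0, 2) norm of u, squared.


||u||_{H^1}^2 = 107248/105

The H^1 norm (squared) on an interval (0, L) is
  ||u||_{H^1}^2 = ∫_0^L u(x)^2 dx + ∫_0^L u'(x)^2 dx.
Compute u'(x) = -6*x**2 - 6*x - 1.
Then u(x)^2 = 4*x**6 + 12*x**5 + 13*x**4 + 10*x**3 + 7*x**2 + 2*x + 1 and u'(x)^2 = 36*x**4 + 72*x**3 + 48*x**2 + 12*x + 1.
Integrate each monomial from 0 to 2 using ∫_0^2 c·x^n dx = c·2^(n+1)/(n+1):
  ∫_0^2 u(x)^2 dx = ∫_0^2 (4*x^6 + 12*x^5 + 13*x^4 + 10*x^3 + 7*x^2 + 2*x + 1) dx. Term by term:
    ∫_0^2 4*x^6 dx = 512/7;  ∫_0^2 12*x^5 dx = 128;  ∫_0^2 13*x^4 dx = 416/5;
    ∫_0^2 10*x^3 dx = 40;  ∫_0^2 7*x^2 dx = 56/3;  ∫_0^2 2*x dx = 4;
    ∫_0^2 1 dx = 2.
  Sum: 512/7 + 128 + 416/5 + 40 + 56/3 + 4 + 2 = 36646/105.
  ∫_0^2 u'(x)^2 dx = ∫_0^2 (36*x^4 + 72*x^3 + 48*x^2 + 12*x + 1) dx. Term by term:
    ∫_0^2 36*x^4 dx = 1152/5;  ∫_0^2 72*x^3 dx = 288;  ∫_0^2 48*x^2 dx = 128;
    ∫_0^2 12*x dx = 24;  ∫_0^2 1 dx = 2.
  Sum: 1152/5 + 288 + 128 + 24 + 2 = 3362/5.
Adding: ||u||_{H^1}^2 = 36646/105 + 3362/5 = 107248/105.


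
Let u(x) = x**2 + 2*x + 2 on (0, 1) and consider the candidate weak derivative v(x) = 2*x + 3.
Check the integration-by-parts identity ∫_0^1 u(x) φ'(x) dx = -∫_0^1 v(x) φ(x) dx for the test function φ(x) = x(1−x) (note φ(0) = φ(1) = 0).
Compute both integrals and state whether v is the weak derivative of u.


LHS = -1/2, RHS = -2/3. No, v is not the weak derivative of u.

u(x) = x**2 + 2*x + 2, classical derivative u'(x) = 2*x + 2.
φ(x) = x(1−x), so φ'(x) = 1 - 2*x.
Note φ(0) = φ(1) = 0, so the boundary term u·φ vanishes.
LHS = ∫_0^1 u(x) φ'(x) dx = ∫_0^1 (-2*x^3 - 3*x^2 - 2*x + 2) dx. Term by term:
  ∫_0^1 -2*x^3 dx = -1/2;  ∫_0^1 -3*x^2 dx = -1;  ∫_0^1 -2*x dx = -1;
  ∫_0^1 2 dx = 2.
Sum: -1/2 − 1 − 1 + 2 = -1/2.
So LHS = -1/2.
∫_0^1 v(x) φ(x) dx = ∫_0^1 (-2*x^3 - x^2 + 3*x) dx. Term by term:
  ∫_0^1 -2*x^3 dx = -1/2;  ∫_0^1 -x^2 dx = -1/3;  ∫_0^1 3*x dx = 3/2.
Sum: -1/2 − 1/3 + 3/2 = 2/3.
So RHS = -∫_0^1 v(x) φ(x) dx = -2/3.
LHS − RHS = 1/6 ≠ 0, so the identity fails.
(For a valid weak derivative the identity must hold for EVERY test function, in particular this one. The failure shows v is NOT the weak derivative of u.)
Correct weak derivative would be u'(x) = 2*x + 2.


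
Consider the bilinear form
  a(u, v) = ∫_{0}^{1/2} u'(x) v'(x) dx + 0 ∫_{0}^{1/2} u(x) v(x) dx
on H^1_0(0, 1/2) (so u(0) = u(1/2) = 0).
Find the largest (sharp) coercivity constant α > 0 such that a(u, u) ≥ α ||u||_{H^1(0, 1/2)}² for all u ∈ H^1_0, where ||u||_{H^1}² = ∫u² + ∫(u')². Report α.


α = 4*π^2/(1 + 4*π^2)

Coercivity of a(·,·) on H^1_0(0, 1/2) means a(u, u) ≥ α ||u||_{H^1}² for every u ∈ H^1_0.
The interval has length L = 1/2, and Poincaré/coercivity depend only on L. Here a(u, u) = ∫(u')² + (0)·∫u².
Here c = 0, so a(u,u) = ∫(u')² alone. The condition a(u,u) ≥ α||u||_{H^1}² reads (1−α)∫(u')² ≥ (α−c)∫u². Any admissible α is ≤ 1 (rapidly oscillating u have ∫u²/∫(u')² → 0), and α = 1 would force 0 ≥ (1−c)∫u², impossible since c < 1; so 1−α > 0. By the sharp Poincaré inequality on H^1_0 of an interval of length L, ∫(u')² ≥ (π/L)²∫u² with equality for the first sine mode sin(π(x−x₀)/L) (x₀ the left endpoint), so the inequality holds for all u iff (1−α)(π/L)² ≥ α − c, i.e. α ≤ ((π/L)² + c)/((π/L)² + 1) = (1 + c(L/π)²)/(1 + (L/π)²). (Direct route, valid since c ≤ 0: Poincaré gives c∫u² ≥ c(L/π)²∫(u')², so a(u,u) ≥ (1 + c(L/π)²)∫(u')², while ||u||_{H^1}² ≤ (1 + (L/π)²)∫(u')²; dividing yields the same α.) With (π/L)² = 4*π^2 and c = 0, the largest admissible constant is α = ((π/L)² + c)/((π/L)² + 1).
Simplifying, α = 4*π^2/(1 + 4*π^2).


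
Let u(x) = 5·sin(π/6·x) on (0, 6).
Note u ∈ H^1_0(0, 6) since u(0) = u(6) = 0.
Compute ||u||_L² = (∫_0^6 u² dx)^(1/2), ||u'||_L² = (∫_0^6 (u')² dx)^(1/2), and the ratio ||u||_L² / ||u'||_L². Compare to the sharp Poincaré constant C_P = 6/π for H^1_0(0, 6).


||u||_L² / ||u'||_L² = 6/π = C_P.

u(x) = 5·sin(π/6·x), so u'(x) = 5*π*cos(π*x/6)/6.
Writing u(x) = A·sin(kπx/L) with A = 5 and k = 1, use ∫_0^L sin²(kπx/L) dx = L/2 and ∫_0^L cos²(kπx/L) dx = L/2.
u² = 25·sin²(π/6·x) and (u')² = 25*π^2/36·cos²(π/6·x), and each of sin², cos² integrates to L/2 = 3 over (0, 6).
∫_0^6 u² dx = 75, so ||u||_L² = 5*sqrt(3).
∫_0^6 (u')² dx = 25*π^2/12, so ||u'||_L² = 5*sqrt(3)*π/6.
Ratio ||u||_L² / ||u'||_L² = 6/π.
Sharp Poincaré constant on H^1_0(0, 6) is C_P = L/π = 6/π, achieved by sin(π/6·x).
This is the k = 1 eigenfunction (up to amplitude), so the ratio equals the sharp Poincaré constant exactly.


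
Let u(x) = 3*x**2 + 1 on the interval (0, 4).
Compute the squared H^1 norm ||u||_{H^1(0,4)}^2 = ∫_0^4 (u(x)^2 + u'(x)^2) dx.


||u||_{H^1}^2 = 13716/5

The H^1 norm (squared) on an interval (0, L) is
  ||u||_{H^1}^2 = ∫_0^L u(x)^2 dx + ∫_0^L u'(x)^2 dx.
Compute u'(x) = 6*x.
Then u(x)^2 = 9*x**4 + 6*x**2 + 1 and u'(x)^2 = 36*x**2.
Integrate each monomial from 0 to 4 using ∫_0^4 c·x^n dx = c·4^(n+1)/(n+1):
  ∫_0^4 u(x)^2 dx = ∫_0^4 (9*x^4 + 6*x^2 + 1) dx. Term by term:
    ∫_0^4 9*x^4 dx = 9216/5;  ∫_0^4 6*x^2 dx = 128;  ∫_0^4 1 dx = 4.
  Sum: 9216/5 + 128 + 4 = 9876/5.
  ∫_0^4 u'(x)^2 dx = ∫_0^4 (36*x^2) dx. Term by term:
    ∫_0^4 36*x^2 dx = 768.
Adding: ||u||_{H^1}^2 = 9876/5 + 768 = 13716/5.


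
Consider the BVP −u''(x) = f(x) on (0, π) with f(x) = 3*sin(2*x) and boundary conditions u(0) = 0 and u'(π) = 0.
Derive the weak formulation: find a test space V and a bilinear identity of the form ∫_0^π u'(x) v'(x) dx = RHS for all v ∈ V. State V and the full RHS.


V = {v ∈ H^1(0, π) : v(0) = 0} (test functions vanish at x = 0 where u is specified); weak form: ∫_0^π u'v' dx = ∫_0^π (3*sin(2*x)) v dx for all v ∈ V.

Multiply both sides by a test function v and integrate from 0 to π:
  ∫_0^π −u''(x) v(x) dx = ∫_0^π f(x) v(x) dx.
Integrate the LHS by parts once:
  ∫_0^π −u'' v dx = −[u'(x) v(x)]_0^π + ∫_0^π u'(x) v'(x) dx.
Thus ∫_0^π u'(x) v'(x) dx = ∫_0^π f(x) v(x) dx + [u'(x) v(x)]_0^π.
Choose V so that boundary terms are either known or forced to vanish.
Mixed BC: u(0) = 0 (Dirichlet) and u'(π) = 0 (Neumann). Define V = {v ∈ H^1(0, π) : v(0) = 0}. Then [u' v]_0^π = u'(π)·v(π) − u'(0)·0 = 0.
Weak formulation: find u (satisfying any essential BC) such that ∫_0^π u'(x) v'(x) dx = ∫_0^π f v dx for all v ∈ V (Dirichlet at 0 absorbed into V; the Neumann datum at x = π is zero, so no boundary term remains).
Substituting f(x) = 3*sin(2*x), the right-hand side is ∫_0^π (3*sin(2*x)) v dx.
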